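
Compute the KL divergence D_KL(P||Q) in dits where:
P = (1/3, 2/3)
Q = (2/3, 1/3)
0.1003 dits

KL divergence: D_KL(P||Q) = Σ p(x) log(p(x)/q(x))

Computing term by term:
  x=0: 1/3 × log_10[(1/3)/(2/3)] = 1/3 × -0.3010 = -0.1003
  x=1: 2/3 × log_10[(2/3)/(1/3)] = 2/3 × 0.3010 = 0.2007

D_KL(P||Q) = 0.1003 dits

Note: KL divergence is always non-negative and equals 0 iff P = Q.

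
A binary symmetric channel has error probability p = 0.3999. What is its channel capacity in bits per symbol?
0.0291 bits

For a binary symmetric channel (BSC) with error probability p:
Capacity C = 1 - H(p) bits per symbol

where H(p) = -p log₂(p) - (1-p) log₂(1-p) is the binary entropy function.

H(0.3999) = 0.9709 bits
C = 1 - 0.9709 = 0.0291 bits per symbol

This means we can reliably transmit up to 0.0291 bits of information per channel use.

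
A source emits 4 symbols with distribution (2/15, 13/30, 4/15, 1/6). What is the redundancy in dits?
0.0452 dits

Redundancy measures how far a source is from maximum entropy:
R = H_max - H(X)

Maximum entropy for 4 symbols: H_max = log_10(4) = 0.6021 dits
Actual entropy: H(X) = 0.5568 dits
Redundancy: R = 0.6021 - 0.5568 = 0.0452 dits

This redundancy represents potential for compression: the source could be compressed by 0.0452 dits per symbol.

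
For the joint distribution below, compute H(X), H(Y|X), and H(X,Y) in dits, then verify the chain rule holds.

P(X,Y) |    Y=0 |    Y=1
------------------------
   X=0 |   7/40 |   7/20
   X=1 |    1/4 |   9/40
H(X,Y) = 0.5883, H(X) = 0.3005, H(Y|X) = 0.2878 (all in dits)

Chain rule: H(X,Y) = H(X) + H(Y|X)

Left side — joint entropy directly:
H(X,Y) = -Σ p(x,y) log p(x,y) = 0.5883 dits

Right side — compute H(Y|X) from the conditional distributions:
P(X) = (21/40, 19/40), so H(X) = 0.3005 dits
H(Y|X) = Σ_x P(X=x) · H(Y|X=x):
  P(Y|X=0) = (1/3, 2/3), H(Y|X=0) = 0.2764, weight P(X=0) = 21/40
  P(Y|X=1) = (10/19, 9/19), H(Y|X=1) = 0.3004, weight P(X=1) = 19/40
H(Y|X) = 0.2878 dits

H(X) + H(Y|X) = 0.3005 + 0.2878 = 0.5883 dits

Both sides equal 0.5883 dits. ✓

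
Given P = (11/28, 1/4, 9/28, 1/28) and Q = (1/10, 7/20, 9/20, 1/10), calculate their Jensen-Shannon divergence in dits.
0.0278 dits

Jensen-Shannon divergence is:
JSD(P||Q) = 0.5 × D_KL(P||M) + 0.5 × D_KL(Q||M)
where M = 0.5 × (P + Q) is the mixture distribution.

M = 0.5 × (11/28, 1/4, 9/28, 1/28) + 0.5 × (1/10, 7/20, 9/20, 1/10) = (0.246429, 3/10, 0.385714, 0.0678571)

D_KL(P||M) = 0.0244 dits
D_KL(Q||M) = 0.0312 dits

JSD(P||Q) = 0.5 × 0.0244 + 0.5 × 0.0312 = 0.0278 dits

Unlike KL divergence, JSD is symmetric and bounded: 0 ≤ JSD ≤ log(2).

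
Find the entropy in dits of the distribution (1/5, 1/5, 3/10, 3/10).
0.5933 dits

Shannon entropy is H(X) = -Σ p(x) log p(x).

For P = (1/5, 1/5, 3/10, 3/10):
H = -1/5 × log_10(1/5) -1/5 × log_10(1/5) -3/10 × log_10(3/10) -3/10 × log_10(3/10)
H = 0.5933 dits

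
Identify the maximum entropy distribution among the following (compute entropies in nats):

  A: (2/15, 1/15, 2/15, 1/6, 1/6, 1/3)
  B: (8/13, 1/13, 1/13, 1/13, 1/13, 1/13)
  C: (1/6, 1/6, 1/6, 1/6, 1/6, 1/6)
C

For a discrete distribution over n outcomes, entropy is maximized by the uniform distribution.

Computing entropies:
H(A) = 1.6813 nats
H(B) = 1.2853 nats
H(C) = 1.7918 nats

The uniform distribution (where all probabilities equal 1/6) achieves the maximum entropy of log_e(6) = 1.7918 nats.

Distribution C has the highest entropy.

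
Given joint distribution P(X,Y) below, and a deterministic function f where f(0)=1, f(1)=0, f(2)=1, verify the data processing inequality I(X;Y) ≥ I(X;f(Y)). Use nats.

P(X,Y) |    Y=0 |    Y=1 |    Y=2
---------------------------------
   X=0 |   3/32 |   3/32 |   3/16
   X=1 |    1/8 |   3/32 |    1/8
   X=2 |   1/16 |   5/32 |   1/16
I(X;Y) = 0.0472, I(X;f(Y)) = 0.0380, inequality holds: 0.0472 ≥ 0.0380

Data Processing Inequality: For any Markov chain X → Y → Z, we have I(X;Y) ≥ I(X;Z).

Here Z = f(Y) is a deterministic function of Y, forming X → Y → Z.

Original I(X;Y) = 0.0472 nats

After applying f:
P(X,Z) where Z=f(Y):
- P(X,Z=0) = P(X,Y=1)
- P(X,Z=1) = P(X,Y=0) + P(X,Y=2)

I(X;Z) = I(X;f(Y)) = 0.0380 nats

Verification: 0.0472 ≥ 0.0380 ✓

Information cannot be created by processing; the function f can only lose information about X.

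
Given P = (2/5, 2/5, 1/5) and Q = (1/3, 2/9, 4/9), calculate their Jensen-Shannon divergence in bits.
0.0551 bits

Jensen-Shannon divergence is:
JSD(P||Q) = 0.5 × D_KL(P||M) + 0.5 × D_KL(Q||M)
where M = 0.5 × (P + Q) is the mixture distribution.

M = 0.5 × (2/5, 2/5, 1/5) + 0.5 × (1/3, 2/9, 4/9) = (11/30, 0.311111, 0.322222)

D_KL(P||M) = 0.0576 bits
D_KL(Q||M) = 0.0525 bits

JSD(P||Q) = 0.5 × 0.0576 + 0.5 × 0.0525 = 0.0551 bits

Unlike KL divergence, JSD is symmetric and bounded: 0 ≤ JSD ≤ log(2).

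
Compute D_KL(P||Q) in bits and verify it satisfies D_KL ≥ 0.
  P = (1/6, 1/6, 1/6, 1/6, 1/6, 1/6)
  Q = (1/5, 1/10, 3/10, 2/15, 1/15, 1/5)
0.1678 bits

KL divergence satisfies the Gibbs inequality: D_KL(P||Q) ≥ 0 for all distributions P, Q.

D_KL(P||Q) = Σ p(x) log(p(x)/q(x))
Term by term:
  x=0: 1/6 × log_2[(1/6)/(1/5)] = -0.0438
  x=1: 1/6 × log_2[(1/6)/(1/10)] = 0.1228
  x=2: 1/6 × log_2[(1/6)/(3/10)] = -0.1413
  x=3: 1/6 × log_2[(1/6)/(2/15)] = 0.0537
  x=4: 1/6 × log_2[(1/6)/(1/15)] = 0.2203
  x=5: 1/6 × log_2[(1/6)/(1/5)] = -0.0438
D_KL(P||Q) = 0.1678 bits

D_KL(P||Q) = 0.1678 ≥ 0 ✓

This non-negativity is a fundamental property: relative entropy cannot be negative because it measures how different Q is from P.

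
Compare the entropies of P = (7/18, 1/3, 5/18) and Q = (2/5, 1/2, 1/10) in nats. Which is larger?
P

Computing entropies in nats:
H(P) = 1.0893
H(Q) = 0.9433

Distribution P has higher entropy.

Intuition: The distribution closer to uniform (more spread out) has higher entropy.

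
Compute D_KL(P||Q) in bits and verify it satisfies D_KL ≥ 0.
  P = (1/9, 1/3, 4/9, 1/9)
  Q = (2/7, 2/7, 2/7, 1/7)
0.1658 bits

KL divergence satisfies the Gibbs inequality: D_KL(P||Q) ≥ 0 for all distributions P, Q.

D_KL(P||Q) = Σ p(x) log(p(x)/q(x))
Term by term:
  x=0: 1/9 × log_2[(1/9)/(2/7)] = -0.1514
  x=1: 1/3 × log_2[(1/3)/(2/7)] = 0.0741
  x=2: 4/9 × log_2[(4/9)/(2/7)] = 0.2833
  x=3: 1/9 × log_2[(1/9)/(1/7)] = -0.0403
D_KL(P||Q) = 0.1658 bits

D_KL(P||Q) = 0.1658 ≥ 0 ✓

This non-negativity is a fundamental property: relative entropy cannot be negative because it measures how different Q is from P.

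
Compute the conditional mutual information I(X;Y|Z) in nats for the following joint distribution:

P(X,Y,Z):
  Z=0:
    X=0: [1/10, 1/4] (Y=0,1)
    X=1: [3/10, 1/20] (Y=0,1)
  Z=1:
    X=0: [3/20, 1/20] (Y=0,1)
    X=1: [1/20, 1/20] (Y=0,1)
0.1343 nats

Conditional mutual information: I(X;Y|Z) = H(X|Z) + H(Y|Z) - H(X,Y|Z)

H(Z) = 0.6109
H(X,Z) = 1.2870 → H(X|Z) = 0.6762
H(Y,Z) = 1.2799 → H(Y|Z) = 0.6690
H(X,Y,Z) = 1.8217 → H(X,Y|Z) = 1.2109

I(X;Y|Z) = 0.6762 + 0.6690 - 1.2109 = 0.1343 nats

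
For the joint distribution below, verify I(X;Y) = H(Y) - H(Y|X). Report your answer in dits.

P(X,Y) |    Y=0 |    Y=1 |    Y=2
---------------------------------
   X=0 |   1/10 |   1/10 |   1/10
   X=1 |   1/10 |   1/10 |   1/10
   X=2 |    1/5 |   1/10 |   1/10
I(X;Y) = 0.0060 dits

Mutual information has multiple equivalent forms:
- I(X;Y) = H(X) - H(X|Y)
- I(X;Y) = H(Y) - H(Y|X)
- I(X;Y) = H(X) + H(Y) - H(X,Y)

Computing all quantities:
H(X) = 0.4729, H(Y) = 0.4729, H(X,Y) = 0.9398
H(X|Y) = 0.4669, H(Y|X) = 0.4669

Verification:
H(X) - H(X|Y) = 0.4729 - 0.4669 = 0.0060
H(Y) - H(Y|X) = 0.4729 - 0.4669 = 0.0060
H(X) + H(Y) - H(X,Y) = 0.4729 + 0.4729 - 0.9398 = 0.0060

All forms give I(X;Y) = 0.0060 dits. ✓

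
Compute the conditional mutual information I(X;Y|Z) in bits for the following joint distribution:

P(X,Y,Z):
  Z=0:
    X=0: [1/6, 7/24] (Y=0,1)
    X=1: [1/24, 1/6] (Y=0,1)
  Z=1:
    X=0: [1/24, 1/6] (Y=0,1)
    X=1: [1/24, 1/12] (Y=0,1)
0.0188 bits

Conditional mutual information: I(X;Y|Z) = H(X|Z) + H(Y|Z) - H(X,Y|Z)

H(Z) = 0.9183
H(X,Z) = 1.8338 → H(X|Z) = 0.9155
H(Y,Z) = 1.7861 → H(Y|Z) = 0.8678
H(X,Y,Z) = 2.6828 → H(X,Y|Z) = 1.7645

I(X;Y|Z) = 0.9155 + 0.8678 - 1.7645 = 0.0188 bits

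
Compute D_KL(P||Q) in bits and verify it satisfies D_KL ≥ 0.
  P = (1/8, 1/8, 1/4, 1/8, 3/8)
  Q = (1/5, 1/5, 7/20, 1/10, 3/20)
0.2451 bits

KL divergence satisfies the Gibbs inequality: D_KL(P||Q) ≥ 0 for all distributions P, Q.

D_KL(P||Q) = Σ p(x) log(p(x)/q(x))
Term by term:
  x=0: 1/8 × log_2[(1/8)/(1/5)] = -0.0848
  x=1: 1/8 × log_2[(1/8)/(1/5)] = -0.0848
  x=2: 1/4 × log_2[(1/4)/(7/20)] = -0.1214
  x=3: 1/8 × log_2[(1/8)/(1/10)] = 0.0402
  x=4: 3/8 × log_2[(3/8)/(3/20)] = 0.4957
D_KL(P||Q) = 0.2451 bits

D_KL(P||Q) = 0.2451 ≥ 0 ✓

This non-negativity is a fundamental property: relative entropy cannot be negative because it measures how different Q is from P.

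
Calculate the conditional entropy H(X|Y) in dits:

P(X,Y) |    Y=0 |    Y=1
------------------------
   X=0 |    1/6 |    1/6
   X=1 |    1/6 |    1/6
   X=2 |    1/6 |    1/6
0.4771 dits

Using the chain rule: H(X|Y) = H(X,Y) - H(Y)

First, compute H(X,Y) = 0.7782 dits

Marginal P(Y) = (1/2, 1/2)
H(Y) = 0.3010 dits

H(X|Y) = H(X,Y) - H(Y) = 0.7782 - 0.3010 = 0.4771 dits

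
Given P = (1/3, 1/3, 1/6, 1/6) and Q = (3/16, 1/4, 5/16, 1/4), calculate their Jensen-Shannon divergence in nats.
0.0288 nats

Jensen-Shannon divergence is:
JSD(P||Q) = 0.5 × D_KL(P||M) + 0.5 × D_KL(Q||M)
where M = 0.5 × (P + Q) is the mixture distribution.

M = 0.5 × (1/3, 1/3, 1/6, 1/6) + 0.5 × (3/16, 1/4, 5/16, 1/4) = (0.260417, 7/24, 0.239583, 5/24)

D_KL(P||M) = 0.0291 nats
D_KL(Q||M) = 0.0285 nats

JSD(P||Q) = 0.5 × 0.0291 + 0.5 × 0.0285 = 0.0288 nats

Unlike KL divergence, JSD is symmetric and bounded: 0 ≤ JSD ≤ log(2).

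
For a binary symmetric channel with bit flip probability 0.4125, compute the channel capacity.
0.0222 bits

For a binary symmetric channel (BSC) with error probability p:
Capacity C = 1 - H(p) bits per symbol

where H(p) = -p log₂(p) - (1-p) log₂(1-p) is the binary entropy function.

H(0.4125) = 0.9778 bits
C = 1 - 0.9778 = 0.0222 bits per symbol

This means we can reliably transmit up to 0.0222 bits of information per channel use.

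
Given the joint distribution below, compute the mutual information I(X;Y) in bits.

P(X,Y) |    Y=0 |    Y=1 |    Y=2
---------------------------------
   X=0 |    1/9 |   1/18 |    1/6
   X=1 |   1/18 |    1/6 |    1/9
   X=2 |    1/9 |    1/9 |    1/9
0.0705 bits

Mutual information: I(X;Y) = H(X) + H(Y) - H(X,Y)

Marginals:
P(X) = (1/3, 1/3, 1/3), H(X) = 1.5850 bits
P(Y) = (5/18, 1/3, 7/18), H(Y) = 1.5715 bits

Joint entropy: H(X,Y) = 3.0860 bits

I(X;Y) = 1.5850 + 1.5715 - 3.0860 = 0.0705 bits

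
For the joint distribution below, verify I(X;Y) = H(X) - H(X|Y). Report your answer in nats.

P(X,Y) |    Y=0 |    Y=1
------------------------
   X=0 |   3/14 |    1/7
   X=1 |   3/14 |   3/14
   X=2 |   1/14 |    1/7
I(X;Y) = 0.0193 nats

Mutual information has multiple equivalent forms:
- I(X;Y) = H(X) - H(X|Y)
- I(X;Y) = H(Y) - H(Y|X)
- I(X;Y) = H(X) + H(Y) - H(X,Y)

Computing all quantities:
H(X) = 1.0609, H(Y) = 0.6931, H(X,Y) = 1.7348
H(X|Y) = 1.0416, H(Y|X) = 0.6738

Verification:
H(X) - H(X|Y) = 1.0609 - 1.0416 = 0.0193
H(Y) - H(Y|X) = 0.6931 - 0.6738 = 0.0193
H(X) + H(Y) - H(X,Y) = 1.0609 + 0.6931 - 1.7348 = 0.0193

All forms give I(X;Y) = 0.0193 nats. ✓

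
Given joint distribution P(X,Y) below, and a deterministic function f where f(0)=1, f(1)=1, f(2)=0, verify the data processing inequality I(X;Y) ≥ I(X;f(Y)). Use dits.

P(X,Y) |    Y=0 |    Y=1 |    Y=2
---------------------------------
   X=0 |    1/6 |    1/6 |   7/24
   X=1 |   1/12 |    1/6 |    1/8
I(X;Y) = 0.0073, I(X;f(Y)) = 0.0038, inequality holds: 0.0073 ≥ 0.0038

Data Processing Inequality: For any Markov chain X → Y → Z, we have I(X;Y) ≥ I(X;Z).

Here Z = f(Y) is a deterministic function of Y, forming X → Y → Z.

Original I(X;Y) = 0.0073 dits

After applying f:
P(X,Z) where Z=f(Y):
- P(X,Z=0) = P(X,Y=2)
- P(X,Z=1) = P(X,Y=0) + P(X,Y=1)

I(X;Z) = I(X;f(Y)) = 0.0038 dits

Verification: 0.0073 ≥ 0.0038 ✓

Information cannot be created by processing; the function f can only lose information about X.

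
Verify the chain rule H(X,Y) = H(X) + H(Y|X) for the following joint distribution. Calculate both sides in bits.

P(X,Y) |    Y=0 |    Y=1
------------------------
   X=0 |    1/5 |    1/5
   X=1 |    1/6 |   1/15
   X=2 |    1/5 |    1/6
H(X,Y) = 2.5153, H(X) = 1.5494, H(Y|X) = 0.9659 (all in bits)

Chain rule: H(X,Y) = H(X) + H(Y|X)

Left side — joint entropy directly:
H(X,Y) = -Σ p(x,y) log p(x,y) = 2.5153 bits

Right side — compute H(Y|X) from the conditional distributions:
P(X) = (2/5, 7/30, 11/30), so H(X) = 1.5494 bits
H(Y|X) = Σ_x P(X=x) · H(Y|X=x):
  P(Y|X=0) = (1/2, 1/2), H(Y|X=0) = 1.0000, weight P(X=0) = 2/5
  P(Y|X=1) = (5/7, 2/7), H(Y|X=1) = 0.8631, weight P(X=1) = 7/30
  P(Y|X=2) = (6/11, 5/11), H(Y|X=2) = 0.9940, weight P(X=2) = 11/30
H(Y|X) = 0.9659 bits

H(X) + H(Y|X) = 1.5494 + 0.9659 = 2.5153 bits

Both sides equal 2.5153 bits. ✓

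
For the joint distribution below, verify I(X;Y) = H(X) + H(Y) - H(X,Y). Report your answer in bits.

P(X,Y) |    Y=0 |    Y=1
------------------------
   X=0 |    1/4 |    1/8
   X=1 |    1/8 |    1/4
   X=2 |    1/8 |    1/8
I(X;Y) = 0.0613 bits

Mutual information has multiple equivalent forms:
- I(X;Y) = H(X) - H(X|Y)
- I(X;Y) = H(Y) - H(Y|X)
- I(X;Y) = H(X) + H(Y) - H(X,Y)

Computing all quantities:
H(X) = 1.5613, H(Y) = 1.0000, H(X,Y) = 2.5000
H(X|Y) = 1.5000, H(Y|X) = 0.9387

Verification:
H(X) - H(X|Y) = 1.5613 - 1.5000 = 0.0613
H(Y) - H(Y|X) = 1.0000 - 0.9387 = 0.0613
H(X) + H(Y) - H(X,Y) = 1.5613 + 1.0000 - 2.5000 = 0.0613

All forms give I(X;Y) = 0.0613 bits. ✓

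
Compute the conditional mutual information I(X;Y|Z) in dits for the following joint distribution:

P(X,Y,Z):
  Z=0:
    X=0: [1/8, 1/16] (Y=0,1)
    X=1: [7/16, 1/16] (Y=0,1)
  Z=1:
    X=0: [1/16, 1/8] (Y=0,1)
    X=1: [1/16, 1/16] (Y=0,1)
0.0098 dits

Conditional mutual information: I(X;Y|Z) = H(X|Z) + H(Y|Z) - H(X,Y|Z)

H(Z) = 0.2697
H(X,Z) = 0.5360 → H(X|Z) = 0.2663
H(Y,Z) = 0.5026 → H(Y|Z) = 0.2329
H(X,Y,Z) = 0.7591 → H(X,Y|Z) = 0.4894

I(X;Y|Z) = 0.2663 + 0.2329 - 0.4894 = 0.0098 dits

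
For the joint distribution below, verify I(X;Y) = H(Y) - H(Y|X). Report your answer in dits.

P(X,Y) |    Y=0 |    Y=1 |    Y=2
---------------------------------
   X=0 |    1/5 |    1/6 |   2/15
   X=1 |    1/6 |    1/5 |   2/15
I(X;Y) = 0.0013 dits

Mutual information has multiple equivalent forms:
- I(X;Y) = H(X) - H(X|Y)
- I(X;Y) = H(Y) - H(Y|X)
- I(X;Y) = H(X) + H(Y) - H(X,Y)

Computing all quantities:
H(X) = 0.3010, H(Y) = 0.4726, H(X,Y) = 0.7723
H(X|Y) = 0.2997, H(Y|X) = 0.4713

Verification:
H(X) - H(X|Y) = 0.3010 - 0.2997 = 0.0013
H(Y) - H(Y|X) = 0.4726 - 0.4713 = 0.0013
H(X) + H(Y) - H(X,Y) = 0.3010 + 0.4726 - 0.7723 = 0.0013

All forms give I(X;Y) = 0.0013 dits. ✓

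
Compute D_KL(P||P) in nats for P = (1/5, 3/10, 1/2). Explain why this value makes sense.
0.0000 nats

KL divergence satisfies the Gibbs inequality: D_KL(P||Q) ≥ 0 for all distributions P, Q.

D_KL(P||Q) = Σ p(x) log(p(x)/q(x))
Each term is p(x) × log_e(p(x)/p(x)) = p(x) × log_e(1) = 0, so the sum is 0.
D_KL(P||Q) = 0.0000 nats

When P = Q, the KL divergence is exactly 0, as there is no 'divergence' between identical distributions.

This non-negativity is a fundamental property: relative entropy cannot be negative because it measures how different Q is from P.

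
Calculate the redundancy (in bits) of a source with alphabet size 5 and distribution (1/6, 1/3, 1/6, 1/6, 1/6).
0.0703 bits

Redundancy measures how far a source is from maximum entropy:
R = H_max - H(X)

Maximum entropy for 5 symbols: H_max = log_2(5) = 2.3219 bits
Actual entropy: H(X) = 2.2516 bits
Redundancy: R = 2.3219 - 2.2516 = 0.0703 bits

This redundancy represents potential for compression: the source could be compressed by 0.0703 bits per symbol.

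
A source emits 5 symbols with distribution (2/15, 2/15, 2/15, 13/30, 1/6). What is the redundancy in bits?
0.2055 bits

Redundancy measures how far a source is from maximum entropy:
R = H_max - H(X)

Maximum entropy for 5 symbols: H_max = log_2(5) = 2.3219 bits
Actual entropy: H(X) = 2.1164 bits
Redundancy: R = 2.3219 - 2.1164 = 0.2055 bits

This redundancy represents potential for compression: the source could be compressed by 0.2055 bits per symbol.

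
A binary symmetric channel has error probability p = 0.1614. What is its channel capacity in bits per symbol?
0.3624 bits

For a binary symmetric channel (BSC) with error probability p:
Capacity C = 1 - H(p) bits per symbol

where H(p) = -p log₂(p) - (1-p) log₂(1-p) is the binary entropy function.

H(0.1614) = 0.6376 bits
C = 1 - 0.6376 = 0.3624 bits per symbol

This means we can reliably transmit up to 0.3624 bits of information per channel use.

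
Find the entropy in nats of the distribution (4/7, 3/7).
0.6829 nats

Shannon entropy is H(X) = -Σ p(x) log p(x).

For P = (4/7, 3/7):
H = -4/7 × log_e(4/7) -3/7 × log_e(3/7)
H = 0.6829 nats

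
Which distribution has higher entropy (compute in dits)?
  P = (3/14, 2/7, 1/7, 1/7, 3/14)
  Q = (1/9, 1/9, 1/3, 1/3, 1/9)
P

Computing entropies in dits:
H(P) = 0.6836
H(Q) = 0.6362

Distribution P has higher entropy.

Intuition: The distribution closer to uniform (more spread out) has higher entropy.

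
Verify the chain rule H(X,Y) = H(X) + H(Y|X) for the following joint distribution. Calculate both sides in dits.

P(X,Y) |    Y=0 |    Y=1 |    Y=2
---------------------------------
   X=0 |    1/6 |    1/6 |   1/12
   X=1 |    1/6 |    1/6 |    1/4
H(X,Y) = 0.7592, H(X) = 0.2950, H(Y|X) = 0.4642 (all in dits)

Chain rule: H(X,Y) = H(X) + H(Y|X)

Left side — joint entropy directly:
H(X,Y) = -Σ p(x,y) log p(x,y) = 0.7592 dits

Right side — compute H(Y|X) from the conditional distributions:
P(X) = (5/12, 7/12), so H(X) = 0.2950 dits
H(Y|X) = Σ_x P(X=x) · H(Y|X=x):
  P(Y|X=0) = (2/5, 2/5, 1/5), H(Y|X=0) = 0.4581, weight P(X=0) = 5/12
  P(Y|X=1) = (2/7, 2/7, 3/7), H(Y|X=1) = 0.4686, weight P(X=1) = 7/12
H(Y|X) = 0.4642 dits

H(X) + H(Y|X) = 0.2950 + 0.4642 = 0.7592 dits

Both sides equal 0.7592 dits. ✓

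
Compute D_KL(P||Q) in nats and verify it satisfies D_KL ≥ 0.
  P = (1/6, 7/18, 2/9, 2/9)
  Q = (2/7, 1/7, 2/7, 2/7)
0.1879 nats

KL divergence satisfies the Gibbs inequality: D_KL(P||Q) ≥ 0 for all distributions P, Q.

D_KL(P||Q) = Σ p(x) log(p(x)/q(x))
Term by term:
  x=0: 1/6 × log_e[(1/6)/(2/7)] = -0.0898
  x=1: 7/18 × log_e[(7/18)/(1/7)] = 0.3895
  x=2: 2/9 × log_e[(2/9)/(2/7)] = -0.0558
  x=3: 2/9 × log_e[(2/9)/(2/7)] = -0.0558
D_KL(P||Q) = 0.1879 nats

D_KL(P||Q) = 0.1879 ≥ 0 ✓

This non-negativity is a fundamental property: relative entropy cannot be negative because it measures how different Q is from P.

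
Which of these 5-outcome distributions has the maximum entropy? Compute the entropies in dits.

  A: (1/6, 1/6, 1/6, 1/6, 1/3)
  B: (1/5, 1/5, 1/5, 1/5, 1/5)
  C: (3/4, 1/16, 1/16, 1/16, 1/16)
B

For a discrete distribution over n outcomes, entropy is maximized by the uniform distribution.

Computing entropies:
H(A) = 0.6778 dits
H(B) = 0.6990 dits
H(C) = 0.3947 dits

The uniform distribution (where all probabilities equal 1/5) achieves the maximum entropy of log_10(5) = 0.6990 dits.

Distribution B has the highest entropy.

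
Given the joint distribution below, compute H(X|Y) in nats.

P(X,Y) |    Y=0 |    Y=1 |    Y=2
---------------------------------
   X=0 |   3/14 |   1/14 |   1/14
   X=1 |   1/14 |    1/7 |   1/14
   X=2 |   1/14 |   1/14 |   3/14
0.9758 nats

Using the chain rule: H(X|Y) = H(X,Y) - H(Y)

First, compute H(X,Y) = 2.0692 nats

Marginal P(Y) = (5/14, 2/7, 5/14)
H(Y) = 1.0934 nats

H(X|Y) = H(X,Y) - H(Y) = 2.0692 - 1.0934 = 0.9758 nats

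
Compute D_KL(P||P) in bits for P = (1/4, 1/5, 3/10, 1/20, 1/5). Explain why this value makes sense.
0.0000 bits

KL divergence satisfies the Gibbs inequality: D_KL(P||Q) ≥ 0 for all distributions P, Q.

D_KL(P||Q) = Σ p(x) log(p(x)/q(x))
Each term is p(x) × log_2(p(x)/p(x)) = p(x) × log_2(1) = 0, so the sum is 0.
D_KL(P||Q) = 0.0000 bits

When P = Q, the KL divergence is exactly 0, as there is no 'divergence' between identical distributions.

This non-negativity is a fundamental property: relative entropy cannot be negative because it measures how different Q is from P.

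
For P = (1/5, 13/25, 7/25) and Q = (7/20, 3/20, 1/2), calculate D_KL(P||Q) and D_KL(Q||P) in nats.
D_KL(P||Q) = 0.3722, D_KL(Q||P) = 0.2993

KL divergence is not symmetric: D_KL(P||Q) ≠ D_KL(Q||P) in general.

D_KL(P||Q) = 0.3722 nats
D_KL(Q||P) = 0.2993 nats

No, they are not equal!

This asymmetry is why KL divergence is not a true distance metric.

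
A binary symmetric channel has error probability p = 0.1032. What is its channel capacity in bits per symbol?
0.5209 bits

For a binary symmetric channel (BSC) with error probability p:
Capacity C = 1 - H(p) bits per symbol

where H(p) = -p log₂(p) - (1-p) log₂(1-p) is the binary entropy function.

H(0.1032) = 0.4791 bits
C = 1 - 0.4791 = 0.5209 bits per symbol

This means we can reliably transmit up to 0.5209 bits of information per channel use.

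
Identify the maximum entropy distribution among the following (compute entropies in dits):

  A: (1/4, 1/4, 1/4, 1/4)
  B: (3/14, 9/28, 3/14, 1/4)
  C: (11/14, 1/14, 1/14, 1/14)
A

For a discrete distribution over n outcomes, entropy is maximized by the uniform distribution.

Computing entropies:
H(A) = 0.6021 dits
H(B) = 0.5957 dits
H(C) = 0.3279 dits

The uniform distribution (where all probabilities equal 1/4) achieves the maximum entropy of log_10(4) = 0.6021 dits.

Distribution A has the highest entropy.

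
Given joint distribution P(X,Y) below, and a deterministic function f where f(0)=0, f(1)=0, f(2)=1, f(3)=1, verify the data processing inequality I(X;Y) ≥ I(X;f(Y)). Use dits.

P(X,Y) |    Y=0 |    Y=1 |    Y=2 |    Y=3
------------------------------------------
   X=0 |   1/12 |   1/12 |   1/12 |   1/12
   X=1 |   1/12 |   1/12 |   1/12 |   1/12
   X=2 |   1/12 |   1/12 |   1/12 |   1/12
I(X;Y) = 0.0000, I(X;f(Y)) = 0.0000, inequality holds: 0.0000 ≥ 0.0000

Data Processing Inequality: For any Markov chain X → Y → Z, we have I(X;Y) ≥ I(X;Z).

Here Z = f(Y) is a deterministic function of Y, forming X → Y → Z.

Original I(X;Y) = 0.0000 dits

After applying f:
P(X,Z) where Z=f(Y):
- P(X,Z=0) = P(X,Y=0) + P(X,Y=1)
- P(X,Z=1) = P(X,Y=2) + P(X,Y=3)

I(X;Z) = I(X;f(Y)) = 0.0000 dits

Verification: 0.0000 ≥ 0.0000 ✓

Information cannot be created by processing; the function f can only lose information about X.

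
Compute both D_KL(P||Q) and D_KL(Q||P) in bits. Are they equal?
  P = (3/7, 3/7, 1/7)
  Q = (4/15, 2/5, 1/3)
D_KL(P||Q) = 0.1614, D_KL(Q||P) = 0.1851

KL divergence is not symmetric: D_KL(P||Q) ≠ D_KL(Q||P) in general.

D_KL(P||Q) = 0.1614 bits
D_KL(Q||P) = 0.1851 bits

No, they are not equal!

This asymmetry is why KL divergence is not a true distance metric.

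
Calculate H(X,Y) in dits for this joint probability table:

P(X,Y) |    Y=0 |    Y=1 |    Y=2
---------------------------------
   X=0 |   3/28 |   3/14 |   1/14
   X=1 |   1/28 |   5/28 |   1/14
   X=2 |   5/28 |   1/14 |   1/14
0.8937 dits

Joint entropy is H(X,Y) = -Σ_{x,y} p(x,y) log p(x,y).

Summing over all non-zero entries:
H(X,Y) = -[3/28·log_10(3/28) + 3/14·log_10(3/14) + 1/14·log_10(1/14) + 1/28·log_10(1/28) + 5/28·log_10(5/28) + 1/14·log_10(1/14) + 5/28·log_10(5/28) + 1/14·log_10(1/14) + 1/14·log_10(1/14)]
H(X,Y) = 0.8937 dits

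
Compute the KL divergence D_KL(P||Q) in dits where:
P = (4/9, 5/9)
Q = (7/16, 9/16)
0.0000 dits

KL divergence: D_KL(P||Q) = Σ p(x) log(p(x)/q(x))

Computing term by term:
  x=0: 4/9 × log_10[(4/9)/(7/16)] = 4/9 × 0.0068 = 0.0030
  x=1: 5/9 × log_10[(5/9)/(9/16)] = 5/9 × -0.0054 = -0.0030

D_KL(P||Q) = 0.0000 dits

Note: KL divergence is always non-negative and equals 0 iff P = Q.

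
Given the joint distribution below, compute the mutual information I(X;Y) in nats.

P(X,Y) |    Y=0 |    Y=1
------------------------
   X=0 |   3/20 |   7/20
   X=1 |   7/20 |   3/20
0.0823 nats

Mutual information: I(X;Y) = H(X) + H(Y) - H(X,Y)

Marginals:
P(X) = (1/2, 1/2), H(X) = 0.6931 nats
P(Y) = (1/2, 1/2), H(Y) = 0.6931 nats

Joint entropy: H(X,Y) = 1.3040 nats

I(X;Y) = 0.6931 + 0.6931 - 1.3040 = 0.0823 nats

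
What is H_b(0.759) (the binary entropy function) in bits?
0.7967 bits

The binary entropy function is:
H(p) = -p log(p) - (1-p) log(1-p)

H(0.759) = -0.759 × log_2(0.759) - 0.241 × log_2(0.241)
H(0.759) = 0.7967 bits

Note: Binary entropy is maximized at p=0.5 (H=1 bit) and minimized at p=0 or p=1 (H=0).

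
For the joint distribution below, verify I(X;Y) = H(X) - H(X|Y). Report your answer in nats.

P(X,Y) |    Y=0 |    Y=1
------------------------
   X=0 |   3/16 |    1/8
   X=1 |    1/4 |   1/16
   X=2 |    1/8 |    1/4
I(X;Y) = 0.0799 nats

Mutual information has multiple equivalent forms:
- I(X;Y) = H(X) - H(X|Y)
- I(X;Y) = H(Y) - H(Y|X)
- I(X;Y) = H(X) + H(Y) - H(X,Y)

Computing all quantities:
H(X) = 1.0948, H(Y) = 0.6853, H(X,Y) = 1.7002
H(X|Y) = 1.0149, H(Y|X) = 0.6054

Verification:
H(X) - H(X|Y) = 1.0948 - 1.0149 = 0.0799
H(Y) - H(Y|X) = 0.6853 - 0.6054 = 0.0799
H(X) + H(Y) - H(X,Y) = 1.0948 + 0.6853 - 1.7002 = 0.0799

All forms give I(X;Y) = 0.0799 nats. ✓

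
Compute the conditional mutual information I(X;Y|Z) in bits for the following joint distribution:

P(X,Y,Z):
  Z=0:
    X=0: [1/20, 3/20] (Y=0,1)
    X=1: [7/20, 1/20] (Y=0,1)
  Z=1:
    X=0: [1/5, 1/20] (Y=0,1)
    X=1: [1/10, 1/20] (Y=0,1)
0.1776 bits

Conditional mutual information: I(X;Y|Z) = H(X|Z) + H(Y|Z) - H(X,Y|Z)

H(Z) = 0.9710
H(X,Z) = 1.9037 → H(X|Z) = 0.9328
H(Y,Z) = 1.8464 → H(Y|Z) = 0.8755
H(X,Y,Z) = 2.6016 → H(X,Y|Z) = 1.6307

I(X;Y|Z) = 0.9328 + 0.8755 - 1.6307 = 0.1776 bits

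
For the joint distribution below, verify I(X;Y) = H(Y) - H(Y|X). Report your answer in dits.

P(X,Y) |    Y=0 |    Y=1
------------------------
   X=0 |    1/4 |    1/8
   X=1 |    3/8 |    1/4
I(X;Y) = 0.0010 dits

Mutual information has multiple equivalent forms:
- I(X;Y) = H(X) - H(X|Y)
- I(X;Y) = H(Y) - H(Y|X)
- I(X;Y) = H(X) + H(Y) - H(X,Y)

Computing all quantities:
H(X) = 0.2873, H(Y) = 0.2873, H(X,Y) = 0.5737
H(X|Y) = 0.2863, H(Y|X) = 0.2863

Verification:
H(X) - H(X|Y) = 0.2873 - 0.2863 = 0.0010
H(Y) - H(Y|X) = 0.2873 - 0.2863 = 0.0010
H(X) + H(Y) - H(X,Y) = 0.2873 + 0.2873 - 0.5737 = 0.0010

All forms give I(X;Y) = 0.0010 dits. ✓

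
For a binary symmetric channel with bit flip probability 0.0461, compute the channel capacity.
0.7304 bits

For a binary symmetric channel (BSC) with error probability p:
Capacity C = 1 - H(p) bits per symbol

where H(p) = -p log₂(p) - (1-p) log₂(1-p) is the binary entropy function.

H(0.0461) = 0.2696 bits
C = 1 - 0.2696 = 0.7304 bits per symbol

This means we can reliably transmit up to 0.7304 bits of information per channel use.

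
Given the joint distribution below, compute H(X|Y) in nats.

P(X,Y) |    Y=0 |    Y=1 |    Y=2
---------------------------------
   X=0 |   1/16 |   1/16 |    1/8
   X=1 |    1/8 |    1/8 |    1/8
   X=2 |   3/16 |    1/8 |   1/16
1.0386 nats

Using the chain rule: H(X|Y) = H(X,Y) - H(Y)

First, compute H(X,Y) = 2.1334 nats

Marginal P(Y) = (3/8, 5/16, 5/16)
H(Y) = 1.0948 nats

H(X|Y) = H(X,Y) - H(Y) = 2.1334 - 1.0948 = 1.0386 nats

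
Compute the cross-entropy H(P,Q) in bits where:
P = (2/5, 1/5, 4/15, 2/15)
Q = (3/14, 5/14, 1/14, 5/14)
2.3994 bits

Cross-entropy: H(P,Q) = -Σ p(x) log q(x)

Alternatively: H(P,Q) = H(P) + D_KL(P||Q)
H(P) = 1.8892 bits
D_KL(P||Q) = 0.5101 bits

H(P,Q) = 1.8892 + 0.5101 = 2.3994 bits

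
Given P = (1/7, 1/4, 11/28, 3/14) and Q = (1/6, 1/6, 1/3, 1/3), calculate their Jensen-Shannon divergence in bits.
0.0179 bits

Jensen-Shannon divergence is:
JSD(P||Q) = 0.5 × D_KL(P||M) + 0.5 × D_KL(Q||M)
where M = 0.5 × (P + Q) is the mixture distribution.

M = 0.5 × (1/7, 1/4, 11/28, 3/14) + 0.5 × (1/6, 1/6, 1/3, 1/3) = (0.154762, 5/24, 0.363095, 0.27381)

D_KL(P||M) = 0.0181 bits
D_KL(Q||M) = 0.0176 bits

JSD(P||Q) = 0.5 × 0.0181 + 0.5 × 0.0176 = 0.0179 bits

Unlike KL divergence, JSD is symmetric and bounded: 0 ≤ JSD ≤ log(2).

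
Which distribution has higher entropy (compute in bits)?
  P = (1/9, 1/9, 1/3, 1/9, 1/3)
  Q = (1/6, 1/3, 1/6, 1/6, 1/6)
Q

Computing entropies in bits:
H(P) = 2.1133
H(Q) = 2.2516

Distribution Q has higher entropy.

Intuition: The distribution closer to uniform (more spread out) has higher entropy.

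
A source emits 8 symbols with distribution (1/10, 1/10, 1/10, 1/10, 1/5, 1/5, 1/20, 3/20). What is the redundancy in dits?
0.0349 dits

Redundancy measures how far a source is from maximum entropy:
R = H_max - H(X)

Maximum entropy for 8 symbols: H_max = log_10(8) = 0.9031 dits
Actual entropy: H(X) = 0.8682 dits
Redundancy: R = 0.9031 - 0.8682 = 0.0349 dits

This redundancy represents potential for compression: the source could be compressed by 0.0349 dits per symbol.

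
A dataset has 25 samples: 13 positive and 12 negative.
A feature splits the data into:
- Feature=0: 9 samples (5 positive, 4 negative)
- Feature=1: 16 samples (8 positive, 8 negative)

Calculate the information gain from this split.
0.0021 bits

Information Gain = H(Y) - H(Y|Feature)

Before split:
P(positive) = 13/25 = 0.5200
H(Y) = 0.9988 bits

After split:
Feature=0: H = 0.9911 bits (weight = 9/25)
Feature=1: H = 1.0000 bits (weight = 16/25)
H(Y|Feature) = (9/25)×0.9911 + (16/25)×1.0000 = 0.9968 bits

Information Gain = 0.9988 - 0.9968 = 0.0021 bits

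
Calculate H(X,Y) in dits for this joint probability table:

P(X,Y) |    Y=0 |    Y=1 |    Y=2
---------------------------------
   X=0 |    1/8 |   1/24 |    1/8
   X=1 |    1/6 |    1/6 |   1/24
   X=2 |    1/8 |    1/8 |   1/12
0.9159 dits

Joint entropy is H(X,Y) = -Σ_{x,y} p(x,y) log p(x,y).

Summing over all non-zero entries:
H(X,Y) = -[1/8·log_10(1/8) + 1/24·log_10(1/24) + 1/8·log_10(1/8) + 1/6·log_10(1/6) + 1/6·log_10(1/6) + 1/24·log_10(1/24) + 1/8·log_10(1/8) + 1/8·log_10(1/8) + 1/12·log_10(1/12)]
H(X,Y) = 0.9159 dits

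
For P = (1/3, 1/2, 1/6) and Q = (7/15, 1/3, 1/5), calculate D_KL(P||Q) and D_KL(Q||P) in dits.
D_KL(P||Q) = 0.0261, D_KL(Q||P) = 0.0253

KL divergence is not symmetric: D_KL(P||Q) ≠ D_KL(Q||P) in general.

D_KL(P||Q) = 0.0261 dits
D_KL(Q||P) = 0.0253 dits

No, they are not equal!

This asymmetry is why KL divergence is not a true distance metric.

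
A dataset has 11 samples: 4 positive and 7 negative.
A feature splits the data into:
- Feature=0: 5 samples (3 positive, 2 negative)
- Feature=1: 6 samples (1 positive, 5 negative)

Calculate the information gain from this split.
0.1498 bits

Information Gain = H(Y) - H(Y|Feature)

Before split:
P(positive) = 4/11 = 0.3636
H(Y) = 0.9457 bits

After split:
Feature=0: H = 0.9710 bits (weight = 5/11)
Feature=1: H = 0.6500 bits (weight = 6/11)
H(Y|Feature) = (5/11)×0.9710 + (6/11)×0.6500 = 0.7959 bits

Information Gain = 0.9457 - 0.7959 = 0.1498 bits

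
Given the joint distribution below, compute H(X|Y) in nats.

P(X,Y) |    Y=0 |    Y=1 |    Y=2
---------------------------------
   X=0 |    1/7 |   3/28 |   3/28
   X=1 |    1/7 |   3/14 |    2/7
0.6328 nats

Using the chain rule: H(X|Y) = H(X,Y) - H(Y)

First, compute H(X,Y) = 1.7226 nats

Marginal P(Y) = (2/7, 9/28, 11/28)
H(Y) = 1.0898 nats

H(X|Y) = H(X,Y) - H(Y) = 1.7226 - 1.0898 = 0.6328 nats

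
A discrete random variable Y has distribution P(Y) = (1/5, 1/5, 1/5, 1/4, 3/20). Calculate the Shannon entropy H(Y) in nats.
1.5968 nats

Shannon entropy is H(X) = -Σ p(x) log p(x).

For P = (1/5, 1/5, 1/5, 1/4, 3/20):
H = -1/5 × log_e(1/5) -1/5 × log_e(1/5) -1/5 × log_e(1/5) -1/4 × log_e(1/4) -3/20 × log_e(3/20)
H = 1.5968 nats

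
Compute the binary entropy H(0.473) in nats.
0.6917 nats

The binary entropy function is:
H(p) = -p log(p) - (1-p) log(1-p)

H(0.473) = -0.473 × log_e(0.473) - 0.527 × log_e(0.527)
H(0.473) = 0.6917 nats

Note: Binary entropy is maximized at p=0.5 (H=1 bit) and minimized at p=0 or p=1 (H=0).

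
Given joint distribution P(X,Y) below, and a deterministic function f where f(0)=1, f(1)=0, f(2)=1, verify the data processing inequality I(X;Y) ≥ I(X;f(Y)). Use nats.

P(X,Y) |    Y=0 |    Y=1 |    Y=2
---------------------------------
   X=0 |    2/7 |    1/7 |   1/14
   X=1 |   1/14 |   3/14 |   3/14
I(X;Y) = 0.1134, I(X;f(Y)) = 0.0112, inequality holds: 0.1134 ≥ 0.0112

Data Processing Inequality: For any Markov chain X → Y → Z, we have I(X;Y) ≥ I(X;Z).

Here Z = f(Y) is a deterministic function of Y, forming X → Y → Z.

Original I(X;Y) = 0.1134 nats

After applying f:
P(X,Z) where Z=f(Y):
- P(X,Z=0) = P(X,Y=1)
- P(X,Z=1) = P(X,Y=0) + P(X,Y=2)

I(X;Z) = I(X;f(Y)) = 0.0112 nats

Verification: 0.1134 ≥ 0.0112 ✓

Information cannot be created by processing; the function f can only lose information about X.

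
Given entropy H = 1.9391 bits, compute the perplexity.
3.8347

Perplexity is 2^H (or exp(H) for natural log).

H = 1.9391 bits
Perplexity = 2^1.9391 = 3.8347

Interpretation: The model's uncertainty is equivalent to choosing uniformly among 3.8 options.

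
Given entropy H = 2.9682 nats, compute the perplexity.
19.4569

Perplexity is e^H (or exp(H) for natural log).

H = 2.9682 nats
Perplexity = e^2.9682 = 19.4569

Interpretation: The model's uncertainty is equivalent to choosing uniformly among 19.5 options.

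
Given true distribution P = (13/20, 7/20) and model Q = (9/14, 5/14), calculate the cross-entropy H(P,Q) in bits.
0.9342 bits

Cross-entropy: H(P,Q) = -Σ p(x) log q(x)

Alternatively: H(P,Q) = H(P) + D_KL(P||Q)
H(P) = 0.9341 bits
D_KL(P||Q) = 0.0002 bits

H(P,Q) = 0.9341 + 0.0002 = 0.9342 bits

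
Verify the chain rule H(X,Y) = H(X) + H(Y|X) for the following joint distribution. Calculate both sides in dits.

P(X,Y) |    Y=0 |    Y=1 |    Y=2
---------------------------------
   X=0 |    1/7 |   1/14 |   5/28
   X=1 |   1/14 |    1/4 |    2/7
H(X,Y) = 0.7240, H(X) = 0.2910, H(Y|X) = 0.4330 (all in dits)

Chain rule: H(X,Y) = H(X) + H(Y|X)

Left side — joint entropy directly:
H(X,Y) = -Σ p(x,y) log p(x,y) = 0.7240 dits

Right side — compute H(Y|X) from the conditional distributions:
P(X) = (11/28, 17/28), so H(X) = 0.2910 dits
H(Y|X) = Σ_x P(X=x) · H(Y|X=x):
  P(Y|X=0) = (4/11, 2/11, 5/11), H(Y|X=0) = 0.4500, weight P(X=0) = 11/28
  P(Y|X=1) = (2/17, 7/17, 8/17), H(Y|X=1) = 0.4221, weight P(X=1) = 17/28
H(Y|X) = 0.4330 dits

H(X) + H(Y|X) = 0.2910 + 0.4330 = 0.7240 dits

Both sides equal 0.7240 dits. ✓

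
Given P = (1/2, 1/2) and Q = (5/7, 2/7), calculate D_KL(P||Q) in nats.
0.1015 nats

KL divergence: D_KL(P||Q) = Σ p(x) log(p(x)/q(x))

Computing term by term:
  x=0: 1/2 × log_e[(1/2)/(5/7)] = 1/2 × -0.3567 = -0.1783
  x=1: 1/2 × log_e[(1/2)/(2/7)] = 1/2 × 0.5596 = 0.2798

D_KL(P||Q) = 0.1015 nats

Note: KL divergence is always non-negative and equals 0 iff P = Q.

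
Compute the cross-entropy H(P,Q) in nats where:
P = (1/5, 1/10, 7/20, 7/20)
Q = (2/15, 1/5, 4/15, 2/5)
1.3472 nats

Cross-entropy: H(P,Q) = -Σ p(x) log q(x)

Alternatively: H(P,Q) = H(P) + D_KL(P||Q)
H(P) = 1.2870 nats
D_KL(P||Q) = 0.0602 nats

H(P,Q) = 1.2870 + 0.0602 = 1.3472 nats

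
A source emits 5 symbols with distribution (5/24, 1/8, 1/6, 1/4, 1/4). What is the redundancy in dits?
0.0134 dits

Redundancy measures how far a source is from maximum entropy:
R = H_max - H(X)

Maximum entropy for 5 symbols: H_max = log_10(5) = 0.6990 dits
Actual entropy: H(X) = 0.6855 dits
Redundancy: R = 0.6990 - 0.6855 = 0.0134 dits

This redundancy represents potential for compression: the source could be compressed by 0.0134 dits per symbol.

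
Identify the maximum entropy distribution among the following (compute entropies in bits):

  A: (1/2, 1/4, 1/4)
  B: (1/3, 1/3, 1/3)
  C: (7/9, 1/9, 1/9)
B

For a discrete distribution over n outcomes, entropy is maximized by the uniform distribution.

Computing entropies:
H(A) = 1.5000 bits
H(B) = 1.5850 bits
H(C) = 0.9864 bits

The uniform distribution (where all probabilities equal 1/3) achieves the maximum entropy of log_2(3) = 1.5850 bits.

Distribution B has the highest entropy.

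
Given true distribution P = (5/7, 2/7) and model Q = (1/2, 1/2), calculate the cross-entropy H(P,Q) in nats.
0.6931 nats

Cross-entropy: H(P,Q) = -Σ p(x) log q(x)

Alternatively: H(P,Q) = H(P) + D_KL(P||Q)
H(P) = 0.5983 nats
D_KL(P||Q) = 0.0949 nats

H(P,Q) = 0.5983 + 0.0949 = 0.6931 nats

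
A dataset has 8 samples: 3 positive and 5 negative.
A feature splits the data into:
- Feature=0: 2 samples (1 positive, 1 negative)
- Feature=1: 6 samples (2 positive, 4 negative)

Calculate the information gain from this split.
0.0157 bits

Information Gain = H(Y) - H(Y|Feature)

Before split:
P(positive) = 3/8 = 0.3750
H(Y) = 0.9544 bits

After split:
Feature=0: H = 1.0000 bits (weight = 2/8)
Feature=1: H = 0.9183 bits (weight = 6/8)
H(Y|Feature) = (2/8)×1.0000 + (6/8)×0.9183 = 0.9387 bits

Information Gain = 0.9544 - 0.9387 = 0.0157 bits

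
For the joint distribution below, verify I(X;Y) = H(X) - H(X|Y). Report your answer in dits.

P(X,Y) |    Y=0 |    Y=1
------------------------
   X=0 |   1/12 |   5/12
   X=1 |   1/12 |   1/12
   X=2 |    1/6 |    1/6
I(X;Y) = 0.0281 dits

Mutual information has multiple equivalent forms:
- I(X;Y) = H(X) - H(X|Y)
- I(X;Y) = H(Y) - H(Y|X)
- I(X;Y) = H(X) + H(Y) - H(X,Y)

Computing all quantities:
H(X) = 0.4392, H(Y) = 0.2764, H(X,Y) = 0.6876
H(X|Y) = 0.4112, H(Y|X) = 0.2484

Verification:
H(X) - H(X|Y) = 0.4392 - 0.4112 = 0.0281
H(Y) - H(Y|X) = 0.2764 - 0.2484 = 0.0281
H(X) + H(Y) - H(X,Y) = 0.4392 + 0.2764 - 0.6876 = 0.0281

All forms give I(X;Y) = 0.0281 dits. ✓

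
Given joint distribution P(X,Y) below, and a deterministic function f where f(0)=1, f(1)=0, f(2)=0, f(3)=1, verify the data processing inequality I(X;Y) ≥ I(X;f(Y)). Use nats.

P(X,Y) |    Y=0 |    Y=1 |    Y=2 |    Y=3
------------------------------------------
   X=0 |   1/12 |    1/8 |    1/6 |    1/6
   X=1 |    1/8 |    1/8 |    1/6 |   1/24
I(X;Y) = 0.0409, I(X;f(Y)) = 0.0049, inequality holds: 0.0409 ≥ 0.0049

Data Processing Inequality: For any Markov chain X → Y → Z, we have I(X;Y) ≥ I(X;Z).

Here Z = f(Y) is a deterministic function of Y, forming X → Y → Z.

Original I(X;Y) = 0.0409 nats

After applying f:
P(X,Z) where Z=f(Y):
- P(X,Z=0) = P(X,Y=1) + P(X,Y=2)
- P(X,Z=1) = P(X,Y=0) + P(X,Y=3)

I(X;Z) = I(X;f(Y)) = 0.0049 nats

Verification: 0.0409 ≥ 0.0049 ✓

Information cannot be created by processing; the function f can only lose information about X.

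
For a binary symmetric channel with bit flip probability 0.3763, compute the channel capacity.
0.0446 bits

For a binary symmetric channel (BSC) with error probability p:
Capacity C = 1 - H(p) bits per symbol

where H(p) = -p log₂(p) - (1-p) log₂(1-p) is the binary entropy function.

H(0.3763) = 0.9554 bits
C = 1 - 0.9554 = 0.0446 bits per symbol

This means we can reliably transmit up to 0.0446 bits of information per channel use.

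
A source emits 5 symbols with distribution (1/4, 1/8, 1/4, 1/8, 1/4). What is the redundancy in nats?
0.0499 nats

Redundancy measures how far a source is from maximum entropy:
R = H_max - H(X)

Maximum entropy for 5 symbols: H_max = log_e(5) = 1.6094 nats
Actual entropy: H(X) = 1.5596 nats
Redundancy: R = 1.6094 - 1.5596 = 0.0499 nats

This redundancy represents potential for compression: the source could be compressed by 0.0499 nats per symbol.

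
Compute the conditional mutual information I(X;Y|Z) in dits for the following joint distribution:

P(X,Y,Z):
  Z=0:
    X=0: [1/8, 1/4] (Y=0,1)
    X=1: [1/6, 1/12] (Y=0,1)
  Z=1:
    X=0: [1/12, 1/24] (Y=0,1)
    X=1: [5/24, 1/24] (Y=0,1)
0.0176 dits

Conditional mutual information: I(X;Y|Z) = H(X|Z) + H(Y|Z) - H(X,Y|Z)

H(Z) = 0.2873
H(X,Z) = 0.5737 → H(X|Z) = 0.2863
H(Y,Z) = 0.5611 → H(Y|Z) = 0.2738
H(X,Y,Z) = 0.8299 → H(X,Y|Z) = 0.5426

I(X;Y|Z) = 0.2863 + 0.2738 - 0.5426 = 0.0176 dits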